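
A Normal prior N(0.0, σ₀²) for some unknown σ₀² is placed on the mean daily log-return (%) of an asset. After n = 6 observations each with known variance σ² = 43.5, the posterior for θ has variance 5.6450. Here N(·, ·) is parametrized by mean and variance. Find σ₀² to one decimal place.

σ₀² = 25.5

Posterior precision equals prior precision plus data precision: 1/σ_n² = 1/σ₀² + n/σ².
So 1/σ₀² = 1/5.6450 − 6/43.5 = 0.177148 − 0.137931 = 0.039217.
Hence σ₀² = 1/0.039217 ≈ 25.5.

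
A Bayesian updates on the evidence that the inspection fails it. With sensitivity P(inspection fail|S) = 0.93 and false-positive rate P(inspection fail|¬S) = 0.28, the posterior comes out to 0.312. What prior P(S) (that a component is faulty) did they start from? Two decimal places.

In odds form, posterior odds = prior odds × likelihood ratio, so prior odds = posterior odds ÷ LR.
Posterior odds = 0.312/(1−0.312) = 0.4535. LR = 0.93/0.28 = 3.3214.
Prior odds = 0.4535/3.3214 = 0.1365, so P(S) = 0.1365/(1+0.1365) ≈ 0.12.

P(S) = 0.12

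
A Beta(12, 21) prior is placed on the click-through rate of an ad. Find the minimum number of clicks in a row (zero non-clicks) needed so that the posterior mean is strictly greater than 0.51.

After k clicks and 0 non-clicks the posterior is Beta(12+k, 21), with mean (12+k)/(12+21+k).
Set (12+k)/(33+k) > 0.51 and solve: k > (0.51·33 − 12)/(1 − 0.51) = 9.857.
The smallest integer exceeding 9.857 is 10, and checking k=10: (22)/(43) = 0.5116 > 0.51.

k = 10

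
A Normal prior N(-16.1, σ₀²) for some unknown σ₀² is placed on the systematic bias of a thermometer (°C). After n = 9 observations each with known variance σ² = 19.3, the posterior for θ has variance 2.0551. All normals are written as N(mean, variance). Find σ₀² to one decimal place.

Posterior precision equals prior precision plus data precision: 1/σ_n² = 1/σ₀² + n/σ².
So 1/σ₀² = 1/2.0551 − 9/19.3 = 0.486594 − 0.466321 = 0.020273.
Hence σ₀² = 1/0.020273 ≈ 49.3.

σ₀² = 49.3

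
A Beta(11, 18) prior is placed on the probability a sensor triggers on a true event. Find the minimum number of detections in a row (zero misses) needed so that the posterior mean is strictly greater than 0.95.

After k detections and 0 misses the posterior is Beta(11+k, 18), with mean (11+k)/(11+18+k).
Set (11+k)/(29+k) > 0.95 and solve: k > (0.95·29 − 11)/(1 − 0.95) = 331.000.
The smallest integer exceeding 331.000 is 332, and checking k=332: (343)/(361) = 0.9501 > 0.95.

k = 332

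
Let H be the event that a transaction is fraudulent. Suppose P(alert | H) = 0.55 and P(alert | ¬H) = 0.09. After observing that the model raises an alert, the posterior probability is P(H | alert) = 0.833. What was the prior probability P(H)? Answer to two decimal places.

Bayes' rule in odds form gives O(H|E) = O(H)·[P(E|H)/P(E|¬H)], hence O(H) = O(H|E)/LR.
Posterior odds = 0.833/(1−0.833) = 4.9880. LR = 0.55/0.09 = 6.1111.
Prior odds = 4.9880/6.1111 = 0.8162, so P(H) = 0.8162/(1+0.8162) ≈ 0.45.

P(H) = 0.45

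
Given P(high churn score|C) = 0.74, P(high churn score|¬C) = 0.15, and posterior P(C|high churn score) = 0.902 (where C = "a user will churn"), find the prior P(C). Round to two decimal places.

P(C) = 0.65

Bayes' rule in odds form gives O(C|E) = O(C)·[P(E|C)/P(E|¬C)], hence O(C) = O(C|E)/LR.
Posterior odds = 0.902/(1−0.902) = 9.2041. LR = 0.74/0.15 = 4.9333.
Prior odds = 9.2041/4.9333 = 1.8657, so P(C) = 1.8657/(1+1.8657) ≈ 0.65.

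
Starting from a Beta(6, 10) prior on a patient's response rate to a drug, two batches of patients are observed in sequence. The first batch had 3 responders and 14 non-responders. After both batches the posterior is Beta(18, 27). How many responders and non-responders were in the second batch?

Because Beta–binomial updating is additive in the counts, the combined data contributed (α_post−α_prior, β_post−β_prior) successes and failures.
Total across both batches: 18−6=12 responders, 27−10=17 non-responders.
Subtract the first batch: 12−3=9 responders and 17−14=3 non-responders.

9 responders and 3 non-responders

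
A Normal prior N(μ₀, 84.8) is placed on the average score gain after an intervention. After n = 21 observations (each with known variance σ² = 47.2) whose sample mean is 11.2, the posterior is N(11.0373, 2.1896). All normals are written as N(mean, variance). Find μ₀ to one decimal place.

With known observation variance, the Normal–Normal posterior has precision τ_n = τ₀ + n/σ² and mean μ_n = (τ₀μ₀ + (n/σ²)x̄)/τ_n.
Here τ₀ = 1/84.8 = 0.011792 and τ_data = 21/47.2 = 0.444915, so τ_n = 0.456707.
Rearranging for μ₀: μ₀ = (μ_n·τ_n − τ_data·x̄)/τ₀ = (11.0373·0.456707 − 0.444915·11.2) / 0.011792 = 0.057764/0.011792 ≈ 4.9.

μ₀ = 4.9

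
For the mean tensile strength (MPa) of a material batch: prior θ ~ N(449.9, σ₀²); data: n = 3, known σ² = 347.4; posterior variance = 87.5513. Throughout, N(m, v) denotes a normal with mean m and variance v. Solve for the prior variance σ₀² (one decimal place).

For the Normal–Normal model with known σ², precisions add: τ_n = τ₀ + n/σ².
So 1/σ₀² = 1/87.5513 − 3/347.4 = 0.011422 − 0.008636 = 0.002786.
Hence σ₀² = 1/0.002786 ≈ 358.9.

σ₀² = 358.9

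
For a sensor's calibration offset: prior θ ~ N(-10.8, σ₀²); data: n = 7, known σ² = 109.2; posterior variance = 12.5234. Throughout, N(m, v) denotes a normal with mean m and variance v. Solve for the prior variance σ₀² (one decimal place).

σ₀² = 63.5

Posterior precision equals prior precision plus data precision: 1/σ_n² = 1/σ₀² + n/σ².
So 1/σ₀² = 1/12.5234 − 7/109.2 = 0.079851 − 0.064103 = 0.015748.
Hence σ₀² = 1/0.015748 ≈ 63.5.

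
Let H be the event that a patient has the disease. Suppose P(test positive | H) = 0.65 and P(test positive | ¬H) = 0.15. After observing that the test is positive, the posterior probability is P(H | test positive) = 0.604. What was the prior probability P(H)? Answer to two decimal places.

P(H) = 0.26

In odds form, posterior odds = prior odds × likelihood ratio, so prior odds = posterior odds ÷ LR.
Posterior odds = 0.604/(1−0.604) = 1.5253. LR = 0.65/0.15 = 4.3333.
Prior odds = 1.5253/4.3333 = 0.3520, so P(H) = 0.3520/(1+0.3520) ≈ 0.26.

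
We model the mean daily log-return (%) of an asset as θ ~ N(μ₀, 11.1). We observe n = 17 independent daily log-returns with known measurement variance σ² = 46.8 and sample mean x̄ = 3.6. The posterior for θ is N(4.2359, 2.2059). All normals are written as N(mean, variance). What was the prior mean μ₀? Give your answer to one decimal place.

With known observation variance, the Normal–Normal posterior has precision τ_n = τ₀ + n/σ² and mean μ_n = (τ₀μ₀ + (n/σ²)x̄)/τ_n.
Here τ₀ = 1/11.1 = 0.090090 and τ_data = 17/46.8 = 0.363248, so τ_n = 0.453338.
Rearranging for μ₀: μ₀ = (μ_n·τ_n − τ_data·x̄)/τ₀ = (4.2359·0.453338 − 0.363248·3.6) / 0.090090 = 0.612602/0.090090 ≈ 6.8.

μ₀ = 6.8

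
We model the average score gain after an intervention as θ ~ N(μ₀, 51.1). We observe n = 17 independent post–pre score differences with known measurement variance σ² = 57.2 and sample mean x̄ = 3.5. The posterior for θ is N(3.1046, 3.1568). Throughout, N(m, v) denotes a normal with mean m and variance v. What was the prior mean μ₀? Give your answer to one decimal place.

The posterior mean is a precision-weighted average: μ_n = (τ₀μ₀ + τ_data·x̄)/(τ₀+τ_data), with τ₀=1/σ₀² and τ_data=n/σ².
Here τ₀ = 1/51.1 = 0.019569 and τ_data = 17/57.2 = 0.297203, so τ_n = 0.316772.
Rearranging for μ₀: μ₀ = (μ_n·τ_n − τ_data·x̄)/τ₀ = (3.1046·0.316772 − 0.297203·3.5) / 0.019569 = -0.056760/0.019569 ≈ -2.9.

μ₀ = -2.9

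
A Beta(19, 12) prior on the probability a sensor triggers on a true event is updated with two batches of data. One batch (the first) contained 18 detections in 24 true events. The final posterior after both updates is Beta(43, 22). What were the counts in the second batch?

6 detections and 4 misses

Because Beta–binomial updating is additive in the counts, the combined data contributed (α_post−α_prior, β_post−β_prior) successes and failures.
Total across both batches: 43−19=24 detections, 22−12=10 misses.
Subtract the first batch: 24−18=6 detections and 10−6=4 misses.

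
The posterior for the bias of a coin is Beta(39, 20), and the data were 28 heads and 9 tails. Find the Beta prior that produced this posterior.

Under Beta–binomial conjugacy the posterior parameters are (a+s, b+f).
So a = 39 − 28 = 11 and b = 20 − 9 = 11.

Beta(11, 11)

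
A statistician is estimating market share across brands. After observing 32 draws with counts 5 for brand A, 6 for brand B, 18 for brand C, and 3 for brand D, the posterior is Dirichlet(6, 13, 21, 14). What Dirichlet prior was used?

For a Dirichlet(α) prior with multinomial counts c, the posterior is Dirichlet(α + c) componentwise.
Subtract each count from the matching posterior parameter: 6−5=1, 13−6=7, 21−18=3, 14−3=11.

Dirichlet(1, 7, 3, 11)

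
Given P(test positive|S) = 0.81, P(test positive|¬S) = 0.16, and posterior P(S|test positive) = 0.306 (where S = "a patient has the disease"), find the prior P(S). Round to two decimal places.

Bayes' rule in odds form gives O(S|E) = O(S)·[P(E|S)/P(E|¬S)], hence O(S) = O(S|E)/LR.
Posterior odds = 0.306/(1−0.306) = 0.4409. LR = 0.81/0.16 = 5.0625.
Prior odds = 0.4409/5.0625 = 0.0871, so P(S) = 0.0871/(1+0.0871) ≈ 0.08.

P(S) = 0.08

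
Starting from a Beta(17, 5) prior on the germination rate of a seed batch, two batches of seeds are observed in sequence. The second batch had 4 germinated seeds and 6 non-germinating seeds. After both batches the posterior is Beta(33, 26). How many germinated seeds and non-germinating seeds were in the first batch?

12 germinated seeds and 15 non-germinating seeds

Sequential conjugate updates are equivalent to a single update on the pooled data, so total successes = posterior α − prior α and total failures = posterior β − prior β.
Total across both batches: 33−17=16 germinated seeds, 26−5=21 non-germinating seeds.
Subtract the second batch: 16−4=12 germinated seeds and 21−6=15 non-germinating seeds.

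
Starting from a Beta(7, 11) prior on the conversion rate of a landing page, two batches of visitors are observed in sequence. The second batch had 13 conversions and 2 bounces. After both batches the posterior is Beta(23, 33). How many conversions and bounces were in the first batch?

3 conversions and 20 bounces

Because Beta–binomial updating is additive in the counts, the combined data contributed (α_post−α_prior, β_post−β_prior) successes and failures.
Total across both batches: 23−7=16 conversions, 33−11=22 bounces.
Subtract the second batch: 16−13=3 conversions and 22−2=20 bounces.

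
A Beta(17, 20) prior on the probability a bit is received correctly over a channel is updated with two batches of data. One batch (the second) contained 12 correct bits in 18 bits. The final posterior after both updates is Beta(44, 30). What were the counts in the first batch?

15 correct bits and 4 errors

Because Beta–binomial updating is additive in the counts, the combined data contributed (α_post−α_prior, β_post−β_prior) successes and failures.
Total across both batches: 44−17=27 correct bits, 30−20=10 errors.
Subtract the second batch: 27−12=15 correct bits and 10−6=4 errors.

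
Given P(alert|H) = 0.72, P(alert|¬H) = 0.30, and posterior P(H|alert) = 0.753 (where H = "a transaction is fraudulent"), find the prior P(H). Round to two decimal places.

Bayes' rule in odds form gives O(H|E) = O(H)·[P(E|H)/P(E|¬H)], hence O(H) = O(H|E)/LR.
Posterior odds = 0.753/(1−0.753) = 3.0486. LR = 0.72/0.30 = 2.4000.
Prior odds = 3.0486/2.4000 = 1.2703, so P(H) = 1.2703/(1+1.2703) ≈ 0.56.

P(H) = 0.56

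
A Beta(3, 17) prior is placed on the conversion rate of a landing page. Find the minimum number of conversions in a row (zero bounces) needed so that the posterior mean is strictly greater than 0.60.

k = 23

After k conversions and 0 bounces the posterior is Beta(3+k, 17), with mean (3+k)/(3+17+k).
Set (3+k)/(20+k) > 0.60 and solve: k > (0.60·20 − 3)/(1 − 0.60) = 22.500.
The smallest integer exceeding 22.500 is 23, and checking k=23: (26)/(43) = 0.6047 > 0.60.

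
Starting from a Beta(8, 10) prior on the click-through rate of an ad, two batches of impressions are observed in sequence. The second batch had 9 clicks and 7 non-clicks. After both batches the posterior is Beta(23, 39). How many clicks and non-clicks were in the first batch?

Sequential conjugate updates are equivalent to a single update on the pooled data, so total successes = posterior α − prior α and total failures = posterior β − prior β.
Total across both batches: 23−8=15 clicks, 39−10=29 non-clicks.
Subtract the second batch: 15−9=6 clicks and 29−7=22 non-clicks.

6 clicks and 22 non-clicks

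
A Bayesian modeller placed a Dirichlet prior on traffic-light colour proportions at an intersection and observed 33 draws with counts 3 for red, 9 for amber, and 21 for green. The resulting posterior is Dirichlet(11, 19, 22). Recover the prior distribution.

For a Dirichlet(α) prior with multinomial counts c, the posterior is Dirichlet(α + c) componentwise.
Subtract each count from the matching posterior parameter: 11−3=8, 19−9=10, 22−21=1.

Dirichlet(8, 10, 1)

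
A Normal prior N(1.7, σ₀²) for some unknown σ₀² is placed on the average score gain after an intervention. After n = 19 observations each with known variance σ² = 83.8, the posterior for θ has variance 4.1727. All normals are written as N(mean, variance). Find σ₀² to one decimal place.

Posterior precision equals prior precision plus data precision: 1/σ_n² = 1/σ₀² + n/σ².
So 1/σ₀² = 1/4.1727 − 19/83.8 = 0.239653 − 0.226730 = 0.012923.
Hence σ₀² = 1/0.012923 ≈ 77.4.

σ₀² = 77.4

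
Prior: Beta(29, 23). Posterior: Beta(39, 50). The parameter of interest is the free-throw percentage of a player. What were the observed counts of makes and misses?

Under Beta–binomial conjugacy the posterior parameters are (a+s, b+f).
So s = 39 − 29 = 10 and f = 50 − 23 = 27.

10 makes and 27 misses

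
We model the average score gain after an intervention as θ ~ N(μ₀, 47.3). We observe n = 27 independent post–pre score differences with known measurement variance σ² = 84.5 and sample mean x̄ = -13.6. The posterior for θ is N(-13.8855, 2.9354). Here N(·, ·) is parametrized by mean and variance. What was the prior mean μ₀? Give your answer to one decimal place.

μ₀ = -18.2

The posterior mean is a precision-weighted average: μ_n = (τ₀μ₀ + τ_data·x̄)/(τ₀+τ_data), with τ₀=1/σ₀² and τ_data=n/σ².
Here τ₀ = 1/47.3 = 0.021142 and τ_data = 27/84.5 = 0.319527, so τ_n = 0.340669.
Rearranging for μ₀: μ₀ = (μ_n·τ_n − τ_data·x̄)/τ₀ = (-13.8855·0.340669 − 0.319527·-13.6) / 0.021142 = -0.384792/0.021142 ≈ -18.2.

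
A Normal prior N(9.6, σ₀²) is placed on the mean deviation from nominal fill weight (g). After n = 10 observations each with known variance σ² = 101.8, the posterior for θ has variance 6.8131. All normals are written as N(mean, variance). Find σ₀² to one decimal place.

σ₀² = 20.6

Posterior precision equals prior precision plus data precision: 1/σ_n² = 1/σ₀² + n/σ².
So 1/σ₀² = 1/6.8131 − 10/101.8 = 0.146776 − 0.098232 = 0.048544.
Hence σ₀² = 1/0.048544 ≈ 20.6.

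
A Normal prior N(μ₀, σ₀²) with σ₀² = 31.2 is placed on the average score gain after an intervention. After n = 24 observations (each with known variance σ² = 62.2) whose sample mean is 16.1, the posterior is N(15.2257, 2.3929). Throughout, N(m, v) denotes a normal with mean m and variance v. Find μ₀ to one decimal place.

μ₀ = 4.7

With known observation variance, the Normal–Normal posterior has precision τ_n = τ₀ + n/σ² and mean μ_n = (τ₀μ₀ + (n/σ²)x̄)/τ_n.
Here τ₀ = 1/31.2 = 0.032051 and τ_data = 24/62.2 = 0.385852, so τ_n = 0.417903.
Rearranging for μ₀: μ₀ = (μ_n·τ_n − τ_data·x̄)/τ₀ = (15.2257·0.417903 − 0.385852·16.1) / 0.032051 = 0.150649/0.032051 ≈ 4.7.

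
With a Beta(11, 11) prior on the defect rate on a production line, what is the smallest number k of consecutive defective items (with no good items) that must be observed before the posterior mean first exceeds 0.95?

After k defective items and 0 good items the posterior is Beta(11+k, 11), with mean (11+k)/(11+11+k).
Set (11+k)/(22+k) > 0.95 and solve: k > (0.95·22 − 11)/(1 − 0.95) = 198.000.
The smallest integer exceeding 198.000 is 199, and checking k=199: (210)/(221) = 0.9502 > 0.95.

k = 199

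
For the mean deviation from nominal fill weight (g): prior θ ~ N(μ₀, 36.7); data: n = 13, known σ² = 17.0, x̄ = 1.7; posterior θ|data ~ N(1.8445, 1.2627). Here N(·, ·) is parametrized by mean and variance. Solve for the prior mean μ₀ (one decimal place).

μ₀ = 5.9

With known observation variance, the Normal–Normal posterior has precision τ_n = τ₀ + n/σ² and mean μ_n = (τ₀μ₀ + (n/σ²)x̄)/τ_n.
Here τ₀ = 1/36.7 = 0.027248 and τ_data = 13/17.0 = 0.764706, so τ_n = 0.791954.
Rearranging for μ₀: μ₀ = (μ_n·τ_n − τ_data·x̄)/τ₀ = (1.8445·0.791954 − 0.764706·1.7) / 0.027248 = 0.160759/0.027248 ≈ 5.9.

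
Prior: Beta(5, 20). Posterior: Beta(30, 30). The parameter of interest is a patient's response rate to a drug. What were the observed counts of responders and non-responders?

Under Beta–binomial conjugacy the posterior parameters are (α+s, β+f).
So s = 30 − 5 = 25 and f = 30 − 20 = 10.

25 responders and 10 non-responders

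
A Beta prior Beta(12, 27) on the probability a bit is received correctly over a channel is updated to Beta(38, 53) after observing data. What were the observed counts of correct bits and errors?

Beta is conjugate to the binomial likelihood: posterior = Beta(α+s, β+f).
Match parameters: s=38−12=26, f=53−27=26.

26 correct bits and 26 errors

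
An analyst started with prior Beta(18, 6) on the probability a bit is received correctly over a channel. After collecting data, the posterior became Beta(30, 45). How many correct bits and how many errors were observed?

12 correct bits and 39 errors

Under Beta–binomial conjugacy the posterior parameters are (a+s, b+f).
Match parameters: s=30−18=12, f=45−6=39.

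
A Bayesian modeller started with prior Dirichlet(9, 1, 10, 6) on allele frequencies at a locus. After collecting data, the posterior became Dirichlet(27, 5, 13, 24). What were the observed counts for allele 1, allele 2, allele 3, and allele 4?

counts (18, 4, 3, 18)

For a Dirichlet(α) prior with multinomial counts c, the posterior is Dirichlet(α + c) componentwise.
Counts are posterior − prior componentwise: 27−9=18, 5−1=4, 13−10=3, 24−6=18.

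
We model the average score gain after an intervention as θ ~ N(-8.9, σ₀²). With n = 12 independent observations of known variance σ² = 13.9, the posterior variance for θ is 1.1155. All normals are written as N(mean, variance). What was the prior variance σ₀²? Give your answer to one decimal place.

σ₀² = 30.2

For the Normal–Normal model with known σ², precisions add: τ_n = τ₀ + n/σ².
So 1/σ₀² = 1/1.1155 − 12/13.9 = 0.896459 − 0.863309 = 0.033150.
Hence σ₀² = 1/0.033150 ≈ 30.2.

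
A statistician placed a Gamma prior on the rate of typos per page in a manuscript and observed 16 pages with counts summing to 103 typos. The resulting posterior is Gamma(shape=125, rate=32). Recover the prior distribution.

Gamma(shape=22, rate=16)

Gamma–Poisson conjugacy: posterior shape = α + Σxᵢ, posterior rate = β + n.
So α = 125 − 103 = 22 and β = 32 − 16 = 16.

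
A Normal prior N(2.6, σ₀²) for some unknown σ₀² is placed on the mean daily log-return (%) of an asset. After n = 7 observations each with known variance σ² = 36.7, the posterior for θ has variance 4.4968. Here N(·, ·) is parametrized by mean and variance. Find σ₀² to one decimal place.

Posterior precision equals prior precision plus data precision: 1/σ_n² = 1/σ₀² + n/σ².
So 1/σ₀² = 1/4.4968 − 7/36.7 = 0.222380 − 0.190736 = 0.031644.
Hence σ₀² = 1/0.031644 ≈ 31.6.

σ₀² = 31.6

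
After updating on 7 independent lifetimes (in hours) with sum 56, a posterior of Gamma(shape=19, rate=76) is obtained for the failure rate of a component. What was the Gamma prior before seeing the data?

Gamma–exponential conjugacy: posterior shape = α + n, posterior rate = β + Σtᵢ.
So α = 19 − 7 = 12 and β = 76 − 56 = 20.

Gamma(shape=12, rate=20)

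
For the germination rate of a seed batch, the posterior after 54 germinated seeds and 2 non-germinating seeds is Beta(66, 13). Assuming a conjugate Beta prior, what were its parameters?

Beta(12, 11)

Beta is conjugate to the binomial likelihood: posterior = Beta(α+s, β+f).
Subtract the data counts: 66−54=12, 13−2=11.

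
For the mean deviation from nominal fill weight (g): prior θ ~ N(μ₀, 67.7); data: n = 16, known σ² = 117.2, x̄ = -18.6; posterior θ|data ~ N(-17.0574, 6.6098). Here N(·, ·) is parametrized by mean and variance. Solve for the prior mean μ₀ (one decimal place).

μ₀ = -2.8

With known observation variance, the Normal–Normal posterior has precision τ_n = τ₀ + n/σ² and mean μ_n = (τ₀μ₀ + (n/σ²)x̄)/τ_n.
Here τ₀ = 1/67.7 = 0.014771 and τ_data = 16/117.2 = 0.136519, so τ_n = 0.151290.
Rearranging for μ₀: μ₀ = (μ_n·τ_n − τ_data·x̄)/τ₀ = (-17.0574·0.151290 − 0.136519·-18.6) / 0.014771 = -0.041361/0.014771 ≈ -2.8.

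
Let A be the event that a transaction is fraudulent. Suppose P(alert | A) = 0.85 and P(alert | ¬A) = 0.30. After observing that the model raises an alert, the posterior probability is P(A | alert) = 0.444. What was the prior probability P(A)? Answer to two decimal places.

Bayes' rule in odds form gives O(A|E) = O(A)·[P(E|A)/P(E|¬A)], hence O(A) = O(A|E)/LR.
Posterior odds = 0.444/(1−0.444) = 0.7986. LR = 0.85/0.30 = 2.8333.
Prior odds = 0.7986/2.8333 = 0.2819, so P(A) = 0.2819/(1+0.2819) ≈ 0.22.

P(A) = 0.22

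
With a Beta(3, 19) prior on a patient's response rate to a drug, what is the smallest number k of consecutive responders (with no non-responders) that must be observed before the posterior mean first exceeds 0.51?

k = 17

After k responders and 0 non-responders the posterior is Beta(3+k, 19), with mean (3+k)/(3+19+k).
Set (3+k)/(22+k) > 0.51 and solve: k > (0.51·22 − 3)/(1 − 0.51) = 16.776.
The smallest integer exceeding 16.776 is 17.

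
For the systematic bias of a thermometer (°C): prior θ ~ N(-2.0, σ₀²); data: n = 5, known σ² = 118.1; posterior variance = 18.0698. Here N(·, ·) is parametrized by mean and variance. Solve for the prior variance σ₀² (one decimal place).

σ₀² = 76.9

For the Normal–Normal model with known σ², precisions add: τ_n = τ₀ + n/σ².
So 1/σ₀² = 1/18.0698 − 5/118.1 = 0.055341 − 0.042337 = 0.013004.
Hence σ₀² = 1/0.013004 ≈ 76.9.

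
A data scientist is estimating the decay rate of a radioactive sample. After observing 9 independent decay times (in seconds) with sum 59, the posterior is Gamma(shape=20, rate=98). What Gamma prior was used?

Gamma–exponential conjugacy: posterior shape = α + n, posterior rate = β + Σtᵢ.
So α = 20 − 9 = 11 and β = 98 − 59 = 39.

Gamma(shape=11, rate=39)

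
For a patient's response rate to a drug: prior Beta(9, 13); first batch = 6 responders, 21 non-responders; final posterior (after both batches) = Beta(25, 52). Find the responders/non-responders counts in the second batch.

Because Beta–binomial updating is additive in the counts, the combined data contributed (α_post−α_prior, β_post−β_prior) successes and failures.
Total across both batches: 25−9=16 responders, 52−13=39 non-responders.
Subtract the first batch: 16−6=10 responders and 39−21=18 non-responders.

10 responders and 18 non-responders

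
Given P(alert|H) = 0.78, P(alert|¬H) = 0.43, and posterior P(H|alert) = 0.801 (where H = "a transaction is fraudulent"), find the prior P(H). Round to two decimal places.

P(H) = 0.69

In odds form, posterior odds = prior odds × likelihood ratio, so prior odds = posterior odds ÷ LR.
Posterior odds = 0.801/(1−0.801) = 4.0251. LR = 0.78/0.43 = 1.8140.
Prior odds = 4.0251/1.8140 = 2.2189, so P(H) = 2.2189/(1+2.2189) ≈ 0.69.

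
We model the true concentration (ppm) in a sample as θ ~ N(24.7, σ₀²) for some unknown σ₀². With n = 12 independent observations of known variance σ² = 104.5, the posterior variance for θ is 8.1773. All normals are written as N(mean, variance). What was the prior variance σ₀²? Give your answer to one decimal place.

Posterior precision equals prior precision plus data precision: 1/σ_n² = 1/σ₀² + n/σ².
So 1/σ₀² = 1/8.1773 − 12/104.5 = 0.122290 − 0.114833 = 0.007457.
Hence σ₀² = 1/0.007457 ≈ 134.1.

σ₀² = 134.1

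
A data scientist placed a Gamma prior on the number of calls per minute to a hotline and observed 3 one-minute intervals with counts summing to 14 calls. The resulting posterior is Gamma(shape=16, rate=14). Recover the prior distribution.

A Gamma(α, β) prior (rate parametrization) on a Poisson rate with n observations summing to S gives posterior Gamma(α+S, β+n).
So α = 16 − 14 = 2 and β = 14 − 3 = 11.

Gamma(shape=2, rate=11)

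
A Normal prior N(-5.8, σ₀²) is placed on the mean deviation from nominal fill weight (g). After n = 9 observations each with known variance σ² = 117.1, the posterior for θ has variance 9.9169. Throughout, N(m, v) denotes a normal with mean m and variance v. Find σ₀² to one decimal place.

σ₀² = 41.7

Posterior precision equals prior precision plus data precision: 1/σ_n² = 1/σ₀² + n/σ².
So 1/σ₀² = 1/9.9169 − 9/117.1 = 0.100838 − 0.076857 = 0.023981.
Hence σ₀² = 1/0.023981 ≈ 41.7.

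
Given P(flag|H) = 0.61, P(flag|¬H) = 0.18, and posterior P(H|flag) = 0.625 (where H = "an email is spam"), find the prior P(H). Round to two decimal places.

P(H) = 0.33

In odds form, posterior odds = prior odds × likelihood ratio, so prior odds = posterior odds ÷ LR.
Posterior odds = 0.625/(1−0.625) = 1.6667. LR = 0.61/0.18 = 3.3889.
Prior odds = 1.6667/3.3889 = 0.4918, so P(H) = 0.4918/(1+0.4918) ≈ 0.33.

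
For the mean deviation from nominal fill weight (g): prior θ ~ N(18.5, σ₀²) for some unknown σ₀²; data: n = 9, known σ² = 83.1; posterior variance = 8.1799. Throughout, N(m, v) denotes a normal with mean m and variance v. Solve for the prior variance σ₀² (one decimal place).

σ₀² = 71.7

Posterior precision equals prior precision plus data precision: 1/σ_n² = 1/σ₀² + n/σ².
So 1/σ₀² = 1/8.1799 − 9/83.1 = 0.122251 − 0.108303 = 0.013948.
Hence σ₀² = 1/0.013948 ≈ 71.7.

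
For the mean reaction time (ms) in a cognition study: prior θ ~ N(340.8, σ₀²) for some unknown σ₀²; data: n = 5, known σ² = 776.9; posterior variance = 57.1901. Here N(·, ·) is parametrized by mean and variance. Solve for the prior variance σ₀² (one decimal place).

σ₀² = 90.5

Posterior precision equals prior precision plus data precision: 1/σ_n² = 1/σ₀² + n/σ².
So 1/σ₀² = 1/57.1901 − 5/776.9 = 0.017486 − 0.006436 = 0.011050.
Hence σ₀² = 1/0.011050 ≈ 90.5.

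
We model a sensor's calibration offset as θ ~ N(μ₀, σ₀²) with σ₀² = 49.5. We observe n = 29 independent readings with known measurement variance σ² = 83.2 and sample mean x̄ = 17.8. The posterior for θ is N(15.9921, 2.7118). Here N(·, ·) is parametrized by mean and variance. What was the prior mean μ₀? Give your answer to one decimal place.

The posterior mean is a precision-weighted average: μ_n = (τ₀μ₀ + τ_data·x̄)/(τ₀+τ_data), with τ₀=1/σ₀² and τ_data=n/σ².
Here τ₀ = 1/49.5 = 0.020202 and τ_data = 29/83.2 = 0.348558, so τ_n = 0.368760.
Rearranging for μ₀: μ₀ = (μ_n·τ_n − τ_data·x̄)/τ₀ = (15.9921·0.368760 − 0.348558·17.8) / 0.020202 = -0.307086/0.020202 ≈ -15.2.

μ₀ = -15.2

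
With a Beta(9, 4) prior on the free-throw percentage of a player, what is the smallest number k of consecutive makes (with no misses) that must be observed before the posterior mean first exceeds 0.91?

After k makes and 0 misses the posterior is Beta(9+k, 4), with mean (9+k)/(9+4+k).
Set (9+k)/(13+k) > 0.91 and solve: k > (0.91·13 − 9)/(1 − 0.91) = 31.444.
The smallest integer exceeding 31.444 is 32.

k = 32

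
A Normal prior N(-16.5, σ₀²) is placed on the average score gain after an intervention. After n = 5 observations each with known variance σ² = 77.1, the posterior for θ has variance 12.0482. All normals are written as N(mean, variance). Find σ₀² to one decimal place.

For the Normal–Normal model with known σ², precisions add: τ_n = τ₀ + n/σ².
So 1/σ₀² = 1/12.0482 − 5/77.1 = 0.083000 − 0.064851 = 0.018149.
Hence σ₀² = 1/0.018149 ≈ 55.1.

σ₀² = 55.1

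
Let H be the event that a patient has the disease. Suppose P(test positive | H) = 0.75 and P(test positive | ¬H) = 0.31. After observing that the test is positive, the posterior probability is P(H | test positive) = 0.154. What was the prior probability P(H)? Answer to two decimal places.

P(H) = 0.07

In odds form, posterior odds = prior odds × likelihood ratio, so prior odds = posterior odds ÷ LR.
Posterior odds = 0.154/(1−0.154) = 0.1820. LR = 0.75/0.31 = 2.4194.
Prior odds = 0.1820/2.4194 = 0.0752, so P(H) = 0.0752/(1+0.0752) ≈ 0.07.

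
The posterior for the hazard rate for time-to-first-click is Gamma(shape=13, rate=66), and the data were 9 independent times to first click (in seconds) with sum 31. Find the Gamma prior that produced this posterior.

Gamma–exponential conjugacy: posterior shape = α + n, posterior rate = β + Σtᵢ.
So α = 13 − 9 = 4 and β = 66 − 31 = 35.

Gamma(shape=4, rate=35)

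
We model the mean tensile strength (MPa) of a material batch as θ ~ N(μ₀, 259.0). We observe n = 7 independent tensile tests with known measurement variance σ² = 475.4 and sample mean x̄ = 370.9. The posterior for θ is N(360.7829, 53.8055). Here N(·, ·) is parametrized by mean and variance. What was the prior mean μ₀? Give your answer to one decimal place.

μ₀ = 322.2

The posterior mean is a precision-weighted average: μ_n = (τ₀μ₀ + τ_data·x̄)/(τ₀+τ_data), with τ₀=1/σ₀² and τ_data=n/σ².
Here τ₀ = 1/259.0 = 0.003861 and τ_data = 7/475.4 = 0.014724, so τ_n = 0.018585.
Rearranging for μ₀: μ₀ = (μ_n·τ_n − τ_data·x̄)/τ₀ = (360.7829·0.018585 − 0.014724·370.9) / 0.003861 = 1.244019/0.003861 ≈ 322.2.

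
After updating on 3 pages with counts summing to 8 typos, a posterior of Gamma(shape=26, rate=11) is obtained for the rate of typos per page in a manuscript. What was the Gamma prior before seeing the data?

Gamma(shape=18, rate=8)

Gamma–Poisson conjugacy: posterior shape = α + Σxᵢ, posterior rate = β + n.
So α = 26 − 8 = 18 and β = 11 − 3 = 8.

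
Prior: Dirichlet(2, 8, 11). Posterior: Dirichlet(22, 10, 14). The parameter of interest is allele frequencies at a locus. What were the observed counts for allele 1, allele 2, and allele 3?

For a Dirichlet(α) prior with multinomial counts c, the posterior is Dirichlet(α + c) componentwise.
Counts are posterior − prior componentwise: 22−2=20, 10−8=2, 14−11=3.

counts (20, 2, 3)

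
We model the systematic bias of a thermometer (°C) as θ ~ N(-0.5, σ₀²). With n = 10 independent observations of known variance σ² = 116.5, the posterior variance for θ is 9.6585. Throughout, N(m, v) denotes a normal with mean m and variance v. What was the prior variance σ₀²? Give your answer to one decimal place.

σ₀² = 56.5

Posterior precision equals prior precision plus data precision: 1/σ_n² = 1/σ₀² + n/σ².
So 1/σ₀² = 1/9.6585 − 10/116.5 = 0.103536 − 0.085837 = 0.017699.
Hence σ₀² = 1/0.017699 ≈ 56.5.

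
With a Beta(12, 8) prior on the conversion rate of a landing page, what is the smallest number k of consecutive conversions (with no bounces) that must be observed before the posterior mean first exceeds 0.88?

k = 47

After k conversions and 0 bounces the posterior is Beta(12+k, 8), with mean (12+k)/(12+8+k).
Set (12+k)/(20+k) > 0.88 and solve: k > (0.88·20 − 12)/(1 − 0.88) = 46.667.
The smallest integer exceeding 46.667 is 47.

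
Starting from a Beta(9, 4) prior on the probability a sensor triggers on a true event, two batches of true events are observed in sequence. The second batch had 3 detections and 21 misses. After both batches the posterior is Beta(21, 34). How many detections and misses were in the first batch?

Because Beta–binomial updating is additive in the counts, the combined data contributed (α_post−α_prior, β_post−β_prior) successes and failures.
Total across both batches: 21−9=12 detections, 34−4=30 misses.
Subtract the second batch: 12−3=9 detections and 30−21=9 misses.

9 detections and 9 misses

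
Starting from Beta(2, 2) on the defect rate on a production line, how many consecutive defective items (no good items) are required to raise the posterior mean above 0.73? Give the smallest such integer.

After k defective items and 0 good items the posterior is Beta(2+k, 2), with mean (2+k)/(2+2+k).
Set (2+k)/(4+k) > 0.73 and solve: k > (0.73·4 − 2)/(1 − 0.73) = 3.407.
The smallest integer exceeding 3.407 is 4.

k = 4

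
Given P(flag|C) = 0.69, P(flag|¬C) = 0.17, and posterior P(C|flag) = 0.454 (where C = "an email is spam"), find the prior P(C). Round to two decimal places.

P(C) = 0.17

Bayes' rule in odds form gives O(C|E) = O(C)·[P(E|C)/P(E|¬C)], hence O(C) = O(C|E)/LR.
Posterior odds = 0.454/(1−0.454) = 0.8315. LR = 0.69/0.17 = 4.0588.
Prior odds = 0.8315/4.0588 = 0.2049, so P(C) = 0.2049/(1+0.2049) ≈ 0.17.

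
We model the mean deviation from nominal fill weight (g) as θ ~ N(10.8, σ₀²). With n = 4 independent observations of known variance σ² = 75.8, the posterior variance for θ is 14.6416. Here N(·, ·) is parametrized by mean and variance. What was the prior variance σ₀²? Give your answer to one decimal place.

For the Normal–Normal model with known σ², precisions add: τ_n = τ₀ + n/σ².
So 1/σ₀² = 1/14.6416 − 4/75.8 = 0.068299 − 0.052770 = 0.015529.
Hence σ₀² = 1/0.015529 ≈ 64.4.

σ₀² = 64.4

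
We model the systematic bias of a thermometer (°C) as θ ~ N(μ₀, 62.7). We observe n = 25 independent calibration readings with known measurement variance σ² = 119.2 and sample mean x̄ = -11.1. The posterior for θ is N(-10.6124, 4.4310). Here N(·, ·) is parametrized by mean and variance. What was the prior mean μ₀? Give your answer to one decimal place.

With known observation variance, the Normal–Normal posterior has precision τ_n = τ₀ + n/σ² and mean μ_n = (τ₀μ₀ + (n/σ²)x̄)/τ_n.
Here τ₀ = 1/62.7 = 0.015949 and τ_data = 25/119.2 = 0.209732, so τ_n = 0.225681.
Rearranging for μ₀: μ₀ = (μ_n·τ_n − τ_data·x̄)/τ₀ = (-10.6124·0.225681 − 0.209732·-11.1) / 0.015949 = -0.066992/0.015949 ≈ -4.2.

μ₀ = -4.2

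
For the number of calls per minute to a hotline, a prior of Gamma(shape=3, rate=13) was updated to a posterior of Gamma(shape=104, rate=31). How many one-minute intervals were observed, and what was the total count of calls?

n = 18 one-minute intervals with total 101 calls

Gamma–Poisson conjugacy: posterior shape = α + Σxᵢ, posterior rate = β + n.
Matching: Σxᵢ = 104 − 3 = 101 and n = 31 − 13 = 18.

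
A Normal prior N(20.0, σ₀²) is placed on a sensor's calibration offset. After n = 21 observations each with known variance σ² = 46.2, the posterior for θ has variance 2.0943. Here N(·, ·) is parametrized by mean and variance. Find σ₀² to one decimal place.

Posterior precision equals prior precision plus data precision: 1/σ_n² = 1/σ₀² + n/σ².
So 1/σ₀² = 1/2.0943 − 21/46.2 = 0.477487 − 0.454545 = 0.022942.
Hence σ₀² = 1/0.022942 ≈ 43.6.

σ₀² = 43.6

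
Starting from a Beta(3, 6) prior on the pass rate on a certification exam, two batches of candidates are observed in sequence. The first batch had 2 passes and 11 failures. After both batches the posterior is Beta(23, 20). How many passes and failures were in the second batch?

Sequential conjugate updates are equivalent to a single update on the pooled data, so total successes = posterior α − prior α and total failures = posterior β − prior β.
Total across both batches: 23−3=20 passes, 20−6=14 failures.
Subtract the first batch: 20−2=18 passes and 14−11=3 failures.

18 passes and 3 failures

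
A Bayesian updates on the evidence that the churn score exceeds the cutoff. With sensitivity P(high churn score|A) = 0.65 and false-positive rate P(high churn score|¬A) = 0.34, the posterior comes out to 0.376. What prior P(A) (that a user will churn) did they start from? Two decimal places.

Bayes' rule in odds form gives O(A|E) = O(A)·[P(E|A)/P(E|¬A)], hence O(A) = O(A|E)/LR.
Posterior odds = 0.376/(1−0.376) = 0.6026. LR = 0.65/0.34 = 1.9118.
Prior odds = 0.6026/1.9118 = 0.3152, so P(A) = 0.3152/(1+0.3152) ≈ 0.24.

P(A) = 0.24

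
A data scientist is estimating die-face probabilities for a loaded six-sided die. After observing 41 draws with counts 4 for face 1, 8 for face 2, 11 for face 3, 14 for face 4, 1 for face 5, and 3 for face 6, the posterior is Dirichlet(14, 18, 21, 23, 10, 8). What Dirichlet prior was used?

Dirichlet(10, 10, 10, 9, 9, 5)

For a Dirichlet(α) prior with multinomial counts c, the posterior is Dirichlet(α + c) componentwise.
Subtract each count from the matching posterior parameter: 14−4=10, 18−8=10, 21−11=10, 23−14=9, 10−1=9, 8−3=5.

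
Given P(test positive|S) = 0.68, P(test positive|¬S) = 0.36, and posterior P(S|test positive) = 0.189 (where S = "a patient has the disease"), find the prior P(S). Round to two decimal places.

P(S) = 0.11

In odds form, posterior odds = prior odds × likelihood ratio, so prior odds = posterior odds ÷ LR.
Posterior odds = 0.189/(1−0.189) = 0.2330. LR = 0.68/0.36 = 1.8889.
Prior odds = 0.2330/1.8889 = 0.1234, so P(S) = 0.1234/(1+0.1234) ≈ 0.11.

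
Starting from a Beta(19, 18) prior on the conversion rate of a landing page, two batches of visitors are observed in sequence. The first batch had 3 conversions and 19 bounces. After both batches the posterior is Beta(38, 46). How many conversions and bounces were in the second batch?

Sequential conjugate updates are equivalent to a single update on the pooled data, so total successes = posterior α − prior α and total failures = posterior β − prior β.
Total across both batches: 38−19=19 conversions, 46−18=28 bounces.
Subtract the first batch: 19−3=16 conversions and 28−19=9 bounces.

16 conversions and 9 bounces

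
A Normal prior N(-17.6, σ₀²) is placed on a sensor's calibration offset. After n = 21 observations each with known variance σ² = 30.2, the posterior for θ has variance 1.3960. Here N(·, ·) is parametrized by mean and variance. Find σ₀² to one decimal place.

For the Normal–Normal model with known σ², precisions add: τ_n = τ₀ + n/σ².
So 1/σ₀² = 1/1.3960 − 21/30.2 = 0.716332 − 0.695364 = 0.020968.
Hence σ₀² = 1/0.020968 ≈ 47.7.

σ₀² = 47.7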